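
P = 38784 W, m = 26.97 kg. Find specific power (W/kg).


Specific power = 38784 W / 26.97 kg = 1438 W/kg

1438 W/kg


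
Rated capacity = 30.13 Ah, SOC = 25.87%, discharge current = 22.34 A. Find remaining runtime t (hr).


Step 1: remaining = SOC/100 * C_total = 25.87/100 * 30.13 = 7.7946 Ah
Step 2: t = remaining / I = 7.7946 / 22.34 = 0.3489 hr

0.3489 hr


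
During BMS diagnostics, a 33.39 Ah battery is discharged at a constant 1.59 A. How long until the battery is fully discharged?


Runtime = 33.39 Ah / 1.59 A = 21.00 hr

21.00 hr


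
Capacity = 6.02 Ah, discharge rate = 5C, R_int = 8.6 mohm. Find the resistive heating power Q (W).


Convert: R = 8.6 mohm = 0.0086 ohm
Step 1: I = C_rate * capacity = 5 * 6.02 = 30.1 A
Step 2: Q = I^2 * R = 30.1^2 * 0.0086 = 906.01 * 0.0086 = 7.792 W

7.792 W


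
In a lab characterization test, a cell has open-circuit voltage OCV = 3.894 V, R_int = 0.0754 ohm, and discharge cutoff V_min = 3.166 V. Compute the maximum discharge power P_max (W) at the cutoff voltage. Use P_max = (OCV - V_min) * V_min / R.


dV = OCV - V_min = 0.728 V (so I_max = dV / R)
P_max = dV * V_min / R = 0.728 * 3.166 / 0.0754 = 30.57 W

30.57 W


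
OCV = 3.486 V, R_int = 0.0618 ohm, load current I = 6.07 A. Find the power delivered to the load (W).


Step 1: V_terminal = OCV - I*R = 3.486 - 6.07 * 0.0618 = 3.1109 V
Step 2: P_out = V_terminal * I = 3.1109 * 6.07 = 18.88 W

18.88 W


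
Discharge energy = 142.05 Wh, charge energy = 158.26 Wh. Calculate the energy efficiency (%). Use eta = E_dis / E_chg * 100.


Round-trip efficiency = 142.05/158.26 * 100% = 89.76%

89.76%


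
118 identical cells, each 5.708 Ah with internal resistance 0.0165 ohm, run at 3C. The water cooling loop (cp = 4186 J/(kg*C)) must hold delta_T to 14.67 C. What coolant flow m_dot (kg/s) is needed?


Step 1: I = 3 * 5.708 = 17.124 A
Step 2: Q_cell = I^2 * R = 17.124^2 * 0.0165 = 4.8383 W
Step 3: Q_total = 118 * 4.8383 = 570.92 W
Step 4: m_dot = Q_total / (cp * dT) = 570.92 / (4186 * 14.67) = 0.009297 kg/s

0.009297 kg/s


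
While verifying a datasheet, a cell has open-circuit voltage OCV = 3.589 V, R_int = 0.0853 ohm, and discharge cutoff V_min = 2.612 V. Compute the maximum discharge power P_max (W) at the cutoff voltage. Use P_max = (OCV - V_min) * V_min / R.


P_max = (OCV - V_min) * V_min / R = (3.589 - 2.612) * 2.612 / 0.0853 = 0.977 * 2.612 / 0.0853 = 29.92 W

29.92 W


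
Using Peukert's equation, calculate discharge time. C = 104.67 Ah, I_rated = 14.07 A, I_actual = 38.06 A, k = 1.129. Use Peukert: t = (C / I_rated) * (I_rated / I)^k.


Step 1: t_rated = C / I_rated = 104.67 / 14.07 = 7.4392 hr
Step 2: ratio = 14.07 / 38.06 = 0.36968
Step 3: ratio^k = 0.36968^1.129 = 0.32514
Step 4: t = t_rated * ratio^k = 7.4392 * 0.32514 = 2.419 hr

2.419 hr


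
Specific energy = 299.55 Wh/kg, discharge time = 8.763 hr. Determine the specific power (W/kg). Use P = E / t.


P_specific = E / t = 299.55 / 8.763 = 34.18 W/kg

34.18 W/kg


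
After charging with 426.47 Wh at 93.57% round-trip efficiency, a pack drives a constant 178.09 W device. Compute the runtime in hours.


Step 1: E_discharge = eta/100 * E_charge = 93.57/100 * 426.47 = 399.05 Wh
Step 2: t = E_discharge / P = 399.05 / 178.09 = 2.241 hr

2.241 hr


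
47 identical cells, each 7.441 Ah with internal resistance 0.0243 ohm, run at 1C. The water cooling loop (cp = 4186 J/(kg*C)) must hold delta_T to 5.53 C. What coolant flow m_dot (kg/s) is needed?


Step 1: I = 1 * 7.441 = 7.441 A
Step 2: Q_cell = I^2 * R = 7.441^2 * 0.0243 = 1.3455 W
Step 3: Q_total = 47 * 1.3455 = 63.239 W
Step 4: m_dot = Q_total / (cp * dT) = 63.239 / (4186 * 5.53) = 0.002732 kg/s

0.002732 kg/s


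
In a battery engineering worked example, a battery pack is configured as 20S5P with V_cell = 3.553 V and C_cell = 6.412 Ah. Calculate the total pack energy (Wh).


E = Ns * Vcell * Np * Ccell = 20 * 3.553 * 5 * 6.412 = 2278 Wh

2278 Wh


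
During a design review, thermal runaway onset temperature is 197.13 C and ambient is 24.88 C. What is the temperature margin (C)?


Safety margin = 197.13 C - 24.88 C = 172.25 C

172.25 C


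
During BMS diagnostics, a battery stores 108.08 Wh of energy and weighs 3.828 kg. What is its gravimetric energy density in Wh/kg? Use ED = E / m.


ED = E / m = 108.08 / 3.828 = 28.23 Wh/kg

28.23 Wh/kg


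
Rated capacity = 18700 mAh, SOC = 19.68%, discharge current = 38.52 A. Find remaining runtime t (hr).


Convert: C_total = 18700 mAh = 18.7 Ah
Step 1: remaining = SOC/100 * C_total = 19.68/100 * 18.7 = 3.6802 Ah
Step 2: t = remaining / I = 3.6802 / 38.52 = 0.09554 hr

0.09554 hr


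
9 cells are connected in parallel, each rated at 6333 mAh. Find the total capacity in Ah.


Convert: C_cell = 6333 mAh = 6.333 Ah
C_total = 9 * 6.333 = 56.997 Ah

56.997 Ah


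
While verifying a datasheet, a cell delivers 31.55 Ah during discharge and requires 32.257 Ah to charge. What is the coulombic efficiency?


eta_c = Q_dis / Q_chg * 100 = 31.55 / 32.257 * 100 = 97.81%

97.81%


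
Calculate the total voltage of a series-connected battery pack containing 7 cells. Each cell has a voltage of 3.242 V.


V_pack = n * V_cell = 7 * 3.242 = 22.694 V

22.694 V


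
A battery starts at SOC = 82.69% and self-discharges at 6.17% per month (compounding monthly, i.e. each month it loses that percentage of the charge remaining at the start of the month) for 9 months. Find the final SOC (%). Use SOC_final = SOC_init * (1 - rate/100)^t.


decay = (1 - 6.17/100)^9 = 0.56374
SOC_final = 82.69 * 0.56374 = 46.62%

46.62%


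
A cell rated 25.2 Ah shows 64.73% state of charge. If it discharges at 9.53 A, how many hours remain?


Step 1: remaining = SOC/100 * C_total = 64.73/100 * 25.2 = 16.312 Ah
Step 2: t = remaining / I = 16.312 / 9.53 = 1.712 hr

1.712 hr


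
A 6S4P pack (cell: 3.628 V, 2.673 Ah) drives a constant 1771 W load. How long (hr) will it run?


Step 1: E_pack = Ns * V_cell * Np * C_cell = 6 * 3.628 * 4 * 2.673 = 232.74 Wh
Step 2: t = E_pack / P = 232.74 / 1771 = 0.1314 hr

0.1314 hr


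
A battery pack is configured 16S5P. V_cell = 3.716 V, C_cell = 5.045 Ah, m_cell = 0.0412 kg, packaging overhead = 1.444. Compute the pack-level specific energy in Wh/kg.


Step 1: V_pack = 16 * 3.716 = 59.456 V
Step 2: C_pack = 5 * 5.045 = 25.225 Ah
Step 3: E_pack = V_pack * C_pack = 59.456 * 25.225 = 1499.8 Wh
Step 4: m_pack = 16 * 5 * 0.0412 * 1.444 = 4.7594 kg
Step 5: ED = E_pack / m_pack = 1499.8 / 4.7594 = 315.1 Wh/kg

315.1 Wh/kg


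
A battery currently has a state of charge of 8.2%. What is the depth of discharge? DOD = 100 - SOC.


Complement of SOC: DOD = 100% - 8.2% = 91.8%

91.8%


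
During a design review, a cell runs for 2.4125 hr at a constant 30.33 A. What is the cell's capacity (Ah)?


C = I * t = 30.33 * 2.4125 = 73.17 Ah

73.17 Ah


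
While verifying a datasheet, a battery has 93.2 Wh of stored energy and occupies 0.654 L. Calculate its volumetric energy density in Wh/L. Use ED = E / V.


Volumetric ED = 93.2 Wh / 0.654 L = 142.5 Wh/L

142.5 Wh/L


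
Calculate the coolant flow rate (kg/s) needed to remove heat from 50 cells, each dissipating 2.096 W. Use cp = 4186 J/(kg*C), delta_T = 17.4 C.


Step 1: Total heat Q = 50 * 2.096 W = 104.8 W
Step 2: denom = cp * dT = 4186 * 17.4 = 72836
Step 3: m_dot = 104.8 / 72836 = 0.001439 kg/s

0.001439 kg/s


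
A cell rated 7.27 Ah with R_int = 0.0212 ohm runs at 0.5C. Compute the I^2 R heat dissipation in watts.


Step 1: I = C_rate * capacity = 0.5 * 7.27 = 3.635 A
Step 2: Q = I^2 * R = 3.635^2 * 0.0212 = 13.213 * 0.0212 = 0.2801 W

0.2801 W


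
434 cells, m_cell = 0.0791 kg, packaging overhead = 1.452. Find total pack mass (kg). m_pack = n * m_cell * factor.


m_pack = n * m_cell * overhead = 434 * 0.0791 * 1.452 = 49.85 kg

49.85 kg


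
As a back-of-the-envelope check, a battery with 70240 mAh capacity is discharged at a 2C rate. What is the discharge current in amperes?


Convert: capacity = 70240 mAh = 70.24 Ah
I = C_rate * capacity = 2 * 70.24 = 140.48 A

140.48 A


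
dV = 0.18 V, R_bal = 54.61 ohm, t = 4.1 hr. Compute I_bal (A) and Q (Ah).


I_bal = dV / R = 0.18 / 54.61 = 0.0032961 A
Q = I_bal * t = 0.0032961 * 4.1 = 0.01351 Ah

I=0.0032961 A, Q=0.01351 Ah


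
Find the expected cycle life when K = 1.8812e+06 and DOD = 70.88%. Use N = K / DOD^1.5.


DOD^1.5 = 596.74
N = K / DOD^1.5 = 1.8812e+06 / 596.74 = 3152

3152 cycles


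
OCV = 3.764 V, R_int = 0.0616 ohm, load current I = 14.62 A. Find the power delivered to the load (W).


Step 1: V_terminal = OCV - I*R = 3.764 - 14.62 * 0.0616 = 2.8634 V
Step 2: P_out = V_terminal * I = 2.8634 * 14.62 = 41.86 W

41.86 W


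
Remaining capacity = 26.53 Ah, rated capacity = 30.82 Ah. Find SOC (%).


SOC = (remaining / total) * 100 = (26.53 / 30.82) * 100 = 86.08%

86.08%


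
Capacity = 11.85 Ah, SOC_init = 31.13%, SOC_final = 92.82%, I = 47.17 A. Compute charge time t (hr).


delta_Ah = 11.85 * (92.82 - 31.13) / 100 = 7.3103 Ah
t = delta_Ah / I = 7.3103 / 47.17 = 0.1550 hr

0.1550 hr


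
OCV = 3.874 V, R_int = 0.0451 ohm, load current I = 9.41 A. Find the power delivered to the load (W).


Step 1: V_terminal = OCV - I*R = 3.874 - 9.41 * 0.0451 = 3.4496 V
Step 2: P_out = V_terminal * I = 3.4496 * 9.41 = 32.46 W

32.46 W


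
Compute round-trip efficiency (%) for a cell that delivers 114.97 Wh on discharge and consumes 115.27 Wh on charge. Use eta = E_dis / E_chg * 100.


eta_e = E_dis / E_chg * 100 = 114.97 / 115.27 * 100 = 99.74%

99.74%


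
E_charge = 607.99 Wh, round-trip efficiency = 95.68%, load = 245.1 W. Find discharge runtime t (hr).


Step 1: E_discharge = eta/100 * E_charge = 95.68/100 * 607.99 = 581.72 Wh
Step 2: t = E_discharge / P = 581.72 / 245.1 = 2.373 hr

2.373 hr


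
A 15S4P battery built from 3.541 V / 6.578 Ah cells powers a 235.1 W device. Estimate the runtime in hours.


Step 1: E_pack = Ns * V_cell * Np * C_cell = 15 * 3.541 * 4 * 6.578 = 1397.6 Wh
Step 2: t = E_pack / P = 1397.6 / 235.1 = 5.945 hr

5.945 hr


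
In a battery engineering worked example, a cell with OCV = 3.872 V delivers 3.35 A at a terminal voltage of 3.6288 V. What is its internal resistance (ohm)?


R = (OCV - V) / I = (3.872 - 3.6288) / 3.35 = 0.07260 ohm

0.07260 ohm


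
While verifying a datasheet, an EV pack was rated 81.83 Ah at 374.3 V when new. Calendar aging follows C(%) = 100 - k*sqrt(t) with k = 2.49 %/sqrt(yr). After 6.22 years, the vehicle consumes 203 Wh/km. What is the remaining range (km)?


Step 1: capacity retention = 100 - 2.49 * sqrt(6.22) = 100 - 2.49 * 2.494 = 93.79%
Step 2: C_now = 81.83 * 93.79/100 = 76.748 Ah
Step 3: E_pack = V * C_now = 374.3 * 76.748 = 28727 Wh
Step 4: range = E_pack / consumption = 28727 / 203 = 141.5 km

141.5 km


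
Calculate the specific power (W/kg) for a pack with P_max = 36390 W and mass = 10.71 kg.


SP = P / m = 36390 / 10.71 = 3398 W/kg

3398 W/kg


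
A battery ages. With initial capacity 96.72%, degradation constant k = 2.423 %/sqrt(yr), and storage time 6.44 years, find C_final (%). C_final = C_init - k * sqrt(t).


sqrt(t) = sqrt(6.44) = 2.5377
C_final = 96.72 - 2.423 * 2.5377 = 90.57%

90.57%


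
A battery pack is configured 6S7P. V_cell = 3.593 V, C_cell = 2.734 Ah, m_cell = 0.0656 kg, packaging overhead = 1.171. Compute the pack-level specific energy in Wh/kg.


Step 1: V_pack = 6 * 3.593 = 21.558 V
Step 2: C_pack = 7 * 2.734 = 19.138 Ah
Step 3: E_pack = V_pack * C_pack = 21.558 * 19.138 = 412.58 Wh
Step 4: m_pack = 6 * 7 * 0.0656 * 1.171 = 3.2263 kg
Step 5: ED = E_pack / m_pack = 412.58 / 3.2263 = 127.9 Wh/kg

127.9 Wh/kg


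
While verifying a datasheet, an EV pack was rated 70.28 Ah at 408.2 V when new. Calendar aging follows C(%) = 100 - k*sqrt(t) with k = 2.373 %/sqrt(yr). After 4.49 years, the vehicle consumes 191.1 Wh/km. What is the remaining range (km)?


Step 1: capacity retention = 100 - 2.373 * sqrt(4.49) = 100 - 2.373 * 2.119 = 94.972%
Step 2: C_now = 70.28 * 94.972/100 = 66.746 Ah
Step 3: E_pack = V * C_now = 408.2 * 66.746 = 27246 Wh
Step 4: range = E_pack / consumption = 27246 / 191.1 = 142.6 km

142.6 km


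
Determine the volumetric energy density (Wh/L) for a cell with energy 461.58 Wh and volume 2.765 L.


Volumetric ED = 461.58 Wh / 2.765 L = 166.9 Wh/L

166.9 Wh/L


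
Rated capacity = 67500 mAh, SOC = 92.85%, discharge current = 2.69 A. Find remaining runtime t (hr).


Convert: C_total = 67500 mAh = 67.5 Ah
Step 1: remaining = SOC/100 * C_total = 92.85/100 * 67.5 = 62.674 Ah
Step 2: t = remaining / I = 62.674 / 2.69 = 23.30 hr

23.30 hr


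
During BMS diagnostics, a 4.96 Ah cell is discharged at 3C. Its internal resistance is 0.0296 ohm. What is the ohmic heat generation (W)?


Step 1: I = C_rate * capacity = 3 * 4.96 = 14.88 A
Step 2: Q = I^2 * R = 14.88^2 * 0.0296 = 221.41 * 0.0296 = 6.554 W

6.554 W


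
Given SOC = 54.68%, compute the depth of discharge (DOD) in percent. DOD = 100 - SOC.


DOD = 100 - SOC = 100 - 54.68 = 45.32%

45.32%


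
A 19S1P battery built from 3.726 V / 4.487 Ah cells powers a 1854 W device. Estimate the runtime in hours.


Step 1: E_pack = Ns * V_cell * Np * C_cell = 19 * 3.726 * 1 * 4.487 = 317.65 Wh
Step 2: t = E_pack / P = 317.65 / 1854 = 0.1713 hr

0.1713 hr


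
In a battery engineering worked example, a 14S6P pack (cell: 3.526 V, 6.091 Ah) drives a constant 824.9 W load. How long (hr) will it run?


Step 1: E_pack = Ns * V_cell * Np * C_cell = 14 * 3.526 * 6 * 6.091 = 1804.1 Wh
Step 2: t = E_pack / P = 1804.1 / 824.9 = 2.187 hr

2.187 hr


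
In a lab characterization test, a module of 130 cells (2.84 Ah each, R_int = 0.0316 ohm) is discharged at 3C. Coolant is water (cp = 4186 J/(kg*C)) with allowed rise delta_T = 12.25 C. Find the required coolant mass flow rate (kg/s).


Step 1: I = 3 * 2.84 = 8.52 A
Step 2: Q_cell = I^2 * R = 8.52^2 * 0.0316 = 2.2939 W
Step 3: Q_total = 130 * 2.2939 = 298.21 W
Step 4: m_dot = Q_total / (cp * dT) = 298.21 / (4186 * 12.25) = 0.005815 kg/s

0.005815 kg/s


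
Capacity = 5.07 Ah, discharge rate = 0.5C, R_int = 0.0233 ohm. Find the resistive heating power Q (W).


Step 1: I = C_rate * capacity = 0.5 * 5.07 = 2.535 A
Step 2: Q = I^2 * R = 2.535^2 * 0.0233 = 6.4262 * 0.0233 = 0.1497 W

0.1497 W


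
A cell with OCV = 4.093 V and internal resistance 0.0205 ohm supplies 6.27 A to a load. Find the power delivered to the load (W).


Step 1: V_terminal = OCV - I*R = 4.093 - 6.27 * 0.0205 = 3.9645 V
Step 2: P_out = V_terminal * I = 3.9645 * 6.27 = 24.86 W

24.86 W


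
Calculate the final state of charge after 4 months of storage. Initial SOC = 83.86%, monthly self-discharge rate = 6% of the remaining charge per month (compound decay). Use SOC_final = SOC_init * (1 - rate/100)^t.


decay = (1 - 6/100)^4 = 0.78075
SOC_final = 83.86 * 0.78075 = 65.47%

65.47%


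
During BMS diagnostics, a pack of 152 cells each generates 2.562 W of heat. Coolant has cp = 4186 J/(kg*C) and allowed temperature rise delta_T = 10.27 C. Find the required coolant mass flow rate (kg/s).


Q_total = 152 * 2.562 = 389.42 W
m_dot = Q_total / (cp * dT) = 389.42 / (4186 * 10.27) = 0.009058 kg/s

0.009058 kg/s


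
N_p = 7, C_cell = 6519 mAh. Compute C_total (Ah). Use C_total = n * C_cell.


Convert: C_cell = 6519 mAh = 6.519 Ah
C_total = 7 * 6.519 = 45.633 Ah

45.633 Ah


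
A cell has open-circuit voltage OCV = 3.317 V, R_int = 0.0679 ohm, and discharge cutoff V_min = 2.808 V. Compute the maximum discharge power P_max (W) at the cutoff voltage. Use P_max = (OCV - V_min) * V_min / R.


dV = OCV - V_min = 0.509 V (so I_max = dV / R)
P_max = dV * V_min / R = 0.509 * 2.808 / 0.0679 = 21.05 W

21.05 W


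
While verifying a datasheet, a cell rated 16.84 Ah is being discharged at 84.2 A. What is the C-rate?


Rearranging: C_rate = 84.2 / 16.84 = 5C

5C


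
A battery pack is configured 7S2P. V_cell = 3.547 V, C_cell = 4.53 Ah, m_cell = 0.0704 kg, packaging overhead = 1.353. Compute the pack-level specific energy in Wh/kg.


Step 1: V_pack = 7 * 3.547 = 24.829 V
Step 2: C_pack = 2 * 4.53 = 9.06 Ah
Step 3: E_pack = V_pack * C_pack = 24.829 * 9.06 = 224.95 Wh
Step 4: m_pack = 7 * 2 * 0.0704 * 1.353 = 1.3335 kg
Step 5: ED = E_pack / m_pack = 224.95 / 1.3335 = 168.7 Wh/kg

168.7 Wh/kg


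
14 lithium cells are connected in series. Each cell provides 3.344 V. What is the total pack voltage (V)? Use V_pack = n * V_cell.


V_pack = n * V_cell = 14 * 3.344 = 46.816 V

46.816 V


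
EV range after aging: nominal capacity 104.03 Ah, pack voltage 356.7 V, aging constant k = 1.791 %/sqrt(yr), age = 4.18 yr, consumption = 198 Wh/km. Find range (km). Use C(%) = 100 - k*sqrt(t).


Step 1: capacity retention = 100 - 1.791 * sqrt(4.18) = 100 - 1.791 * 2.0445 = 96.338%
Step 2: C_now = 104.03 * 96.338/100 = 100.22 Ah
Step 3: E_pack = V * C_now = 356.7 * 100.22 = 35748 Wh
Step 4: range = E_pack / consumption = 35748 / 198 = 180.5 km

180.5 km


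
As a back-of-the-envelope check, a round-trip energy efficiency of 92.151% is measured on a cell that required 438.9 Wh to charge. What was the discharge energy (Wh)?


E_dis = eta/100 * E_chg = 92.151/100 * 438.9 = 404.5 Wh

404.5 Wh


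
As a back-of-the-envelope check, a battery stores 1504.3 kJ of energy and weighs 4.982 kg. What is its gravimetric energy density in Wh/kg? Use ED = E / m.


Convert: E = 1504.3 kJ = 417.86 Wh
ED = E / m = 417.86 / 4.982 = 83.87 Wh/kg

83.87 Wh/kg


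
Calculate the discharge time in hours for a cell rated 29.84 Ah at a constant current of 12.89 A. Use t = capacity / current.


t = capacity / current = 29.84 / 12.89 = 2.315 hr

2.315 hr


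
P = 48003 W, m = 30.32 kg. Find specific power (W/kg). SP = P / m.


Specific power = 48003 W / 30.32 kg = 1583 W/kg

1583 W/kg


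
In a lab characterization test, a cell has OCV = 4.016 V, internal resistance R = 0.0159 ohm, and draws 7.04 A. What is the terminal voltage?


IR drop = 7.04 * 0.0159 = 0.11194 V
V = 4.016 - 0.11194 = 3.904 V

3.904 V


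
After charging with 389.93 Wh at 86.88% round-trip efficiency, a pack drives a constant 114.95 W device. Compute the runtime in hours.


Step 1: E_discharge = eta/100 * E_charge = 86.88/100 * 389.93 = 338.77 Wh
Step 2: t = E_discharge / P = 338.77 / 114.95 = 2.947 hr

2.947 hr


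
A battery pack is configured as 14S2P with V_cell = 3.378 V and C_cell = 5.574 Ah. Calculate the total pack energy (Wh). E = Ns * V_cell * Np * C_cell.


V_pack = 14 * 3.378 = 47.292 V
C_pack = 2 * 5.574 = 11.148 Ah
E = V_pack * C_pack = 47.292 * 11.148 = 527.2 Wh

527.2 Wh


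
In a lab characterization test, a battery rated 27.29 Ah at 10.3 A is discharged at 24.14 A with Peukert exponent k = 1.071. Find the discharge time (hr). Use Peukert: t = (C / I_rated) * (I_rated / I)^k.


Step 1: t_rated = C / I_rated = 27.29 / 10.3 = 2.6495 hr
Step 2: ratio = 10.3 / 24.14 = 0.42668
Step 3: ratio^k = 0.42668^1.071 = 0.40164
Step 4: t = t_rated * ratio^k = 2.6495 * 0.40164 = 1.064 hr

1.064 hr


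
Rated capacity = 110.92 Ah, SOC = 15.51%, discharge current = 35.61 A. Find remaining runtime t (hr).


Step 1: remaining = SOC/100 * C_total = 15.51/100 * 110.92 = 17.204 Ah
Step 2: t = remaining / I = 17.204 / 35.61 = 0.4831 hr

0.4831 hr


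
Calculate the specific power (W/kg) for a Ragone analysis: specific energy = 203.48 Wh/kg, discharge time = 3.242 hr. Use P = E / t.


Specific power = 203.48 Wh/kg / 3.242 hr = 62.76 W/kg

62.76 W/kg


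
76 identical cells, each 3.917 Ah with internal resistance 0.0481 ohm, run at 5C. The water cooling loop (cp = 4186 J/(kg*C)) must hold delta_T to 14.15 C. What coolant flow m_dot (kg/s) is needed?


Step 1: I = 5 * 3.917 = 19.585 A
Step 2: Q_cell = I^2 * R = 19.585^2 * 0.0481 = 18.45 W
Step 3: Q_total = 76 * 18.45 = 1402.2 W
Step 4: m_dot = Q_total / (cp * dT) = 1402.2 / (4186 * 14.15) = 0.02367 kg/s

0.02367 kg/s


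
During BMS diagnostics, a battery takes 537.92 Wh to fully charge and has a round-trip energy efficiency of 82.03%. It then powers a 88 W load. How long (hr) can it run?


Step 1: E_discharge = eta/100 * E_charge = 82.03/100 * 537.92 = 441.26 Wh
Step 2: t = E_discharge / P = 441.26 / 88 = 5.014 hr

5.014 hr


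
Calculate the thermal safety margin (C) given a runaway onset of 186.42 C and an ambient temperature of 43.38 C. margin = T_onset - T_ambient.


Safety margin = 186.42 C - 43.38 C = 143.04 C

143.04 C


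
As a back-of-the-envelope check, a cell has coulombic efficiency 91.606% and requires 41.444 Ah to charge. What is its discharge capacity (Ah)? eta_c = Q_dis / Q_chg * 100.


Q_dis = eta/100 * Q_chg = 91.606/100 * 41.444 = 37.97 Ah

37.97 Ah


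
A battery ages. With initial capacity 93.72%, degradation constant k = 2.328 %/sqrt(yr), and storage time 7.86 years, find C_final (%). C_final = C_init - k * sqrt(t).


sqrt(t) = sqrt(7.86) = 2.8036
C_final = 93.72 - 2.328 * 2.8036 = 87.19%

87.19%


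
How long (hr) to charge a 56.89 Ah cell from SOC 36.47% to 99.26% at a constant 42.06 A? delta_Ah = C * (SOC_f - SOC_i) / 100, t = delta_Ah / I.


delta_Ah = 56.89 * (99.26 - 36.47) / 100 = 35.721 Ah
t = delta_Ah / I = 35.721 / 42.06 = 0.8493 hr

0.8493 hr


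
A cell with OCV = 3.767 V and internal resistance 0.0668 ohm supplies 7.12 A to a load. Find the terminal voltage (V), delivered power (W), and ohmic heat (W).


Step 1: V_terminal = OCV - I*R = 3.767 - 7.12 * 0.0668 = 3.2914 V
Step 2: P_out = V_terminal * I = 3.2914 * 7.12 = 23.43 W
Step 3: Q = I^2 * R = 7.12^2 * 0.0668 = 3.386 W

V=3.2914 V, P=23.43 W, Q=3.386 W


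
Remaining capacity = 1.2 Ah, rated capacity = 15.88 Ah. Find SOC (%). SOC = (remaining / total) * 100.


SOC% = 1.2 / 15.88 * 100 = 7.557%

7.557%


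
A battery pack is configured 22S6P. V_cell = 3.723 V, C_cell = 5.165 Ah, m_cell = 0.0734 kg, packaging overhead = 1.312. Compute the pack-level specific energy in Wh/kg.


Step 1: V_pack = 22 * 3.723 = 81.906 V
Step 2: C_pack = 6 * 5.165 = 30.99 Ah
Step 3: E_pack = V_pack * C_pack = 81.906 * 30.99 = 2538.3 Wh
Step 4: m_pack = 22 * 6 * 0.0734 * 1.312 = 12.712 kg
Step 5: ED = E_pack / m_pack = 2538.3 / 12.712 = 199.7 Wh/kg

199.7 Wh/kg


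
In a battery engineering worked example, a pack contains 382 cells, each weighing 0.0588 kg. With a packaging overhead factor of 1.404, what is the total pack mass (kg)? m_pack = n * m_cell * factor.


m_pack = n * m_cell * overhead = 382 * 0.0588 * 1.404 = 31.54 kg

31.54 kg


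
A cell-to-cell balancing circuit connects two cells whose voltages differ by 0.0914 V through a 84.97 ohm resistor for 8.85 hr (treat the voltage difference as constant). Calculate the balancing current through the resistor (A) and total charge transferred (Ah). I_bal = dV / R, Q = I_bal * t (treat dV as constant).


I_bal = dV / R = 0.0914 / 84.97 = 0.0010757 A
Q = I_bal * t = 0.0010757 * 8.85 = 0.009520 Ah

I=0.0010757 A, Q=0.009520 Ah


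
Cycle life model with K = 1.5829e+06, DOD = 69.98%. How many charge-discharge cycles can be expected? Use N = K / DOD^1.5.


DOD^1.5 = 585.41
N = K / DOD^1.5 = 1.5829e+06 / 585.41 = 2704

2704 cycles


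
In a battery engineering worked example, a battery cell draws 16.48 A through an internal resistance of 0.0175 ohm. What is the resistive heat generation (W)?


Q = I^2 * R = 16.48^2 * 0.0175 = 4.753 W

4.753 W


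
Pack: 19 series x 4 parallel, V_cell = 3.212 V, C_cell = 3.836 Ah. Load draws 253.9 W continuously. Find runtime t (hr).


Step 1: E_pack = Ns * V_cell * Np * C_cell = 19 * 3.212 * 4 * 3.836 = 936.41 Wh
Step 2: t = E_pack / P = 936.41 / 253.9 = 3.688 hr

3.688 hr


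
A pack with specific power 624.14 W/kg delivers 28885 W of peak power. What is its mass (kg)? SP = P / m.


m = P / SP = 28885 / 624.14 = 46.28 kg

46.28 kg


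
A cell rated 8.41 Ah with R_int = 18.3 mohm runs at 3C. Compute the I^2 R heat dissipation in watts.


Convert: R = 18.3 mohm = 0.0183 ohm
Step 1: I = C_rate * capacity = 3 * 8.41 = 25.23 A
Step 2: Q = I^2 * R = 25.23^2 * 0.0183 = 636.55 * 0.0183 = 11.65 W

11.65 W


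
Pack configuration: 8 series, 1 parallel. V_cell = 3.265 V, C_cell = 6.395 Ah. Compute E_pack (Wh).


V_pack = 8 * 3.265 = 26.12 V
C_pack = 1 * 6.395 = 6.395 Ah
E = V_pack * C_pack = 26.12 * 6.395 = 167.0 Wh

167.0 Wh


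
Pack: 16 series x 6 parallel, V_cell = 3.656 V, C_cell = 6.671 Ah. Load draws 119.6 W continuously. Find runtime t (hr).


Step 1: E_pack = Ns * V_cell * Np * C_cell = 16 * 3.656 * 6 * 6.671 = 2341.4 Wh
Step 2: t = E_pack / P = 2341.4 / 119.6 = 19.58 hr

19.58 hr


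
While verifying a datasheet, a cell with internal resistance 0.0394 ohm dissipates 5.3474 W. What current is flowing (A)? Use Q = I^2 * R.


I = sqrt(Q / R) = sqrt(5.3474 / 0.0394) = sqrt(135.72) = 11.65 A

11.65 A


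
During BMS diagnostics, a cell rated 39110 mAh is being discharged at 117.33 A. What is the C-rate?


Convert: capacity = 39110 mAh = 39.11 Ah
Rearranging: C_rate = 117.33 / 39.11 = 3C

3C


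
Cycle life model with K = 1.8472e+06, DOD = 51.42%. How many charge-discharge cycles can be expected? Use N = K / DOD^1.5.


DOD^1.5 = 368.72
N = K / DOD^1.5 = 1.8472e+06 / 368.72 = 5010

5010 cycles


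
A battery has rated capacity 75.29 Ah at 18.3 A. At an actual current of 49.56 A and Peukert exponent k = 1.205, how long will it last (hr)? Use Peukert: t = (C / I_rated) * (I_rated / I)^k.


Step 1: t_rated = C / I_rated = 75.29 / 18.3 = 4.1142 hr
Step 2: ratio = 18.3 / 49.56 = 0.36925
Step 3: ratio^k = 0.36925^1.205 = 0.30104
Step 4: t = t_rated * ratio^k = 4.1142 * 0.30104 = 1.239 hr

1.239 hr


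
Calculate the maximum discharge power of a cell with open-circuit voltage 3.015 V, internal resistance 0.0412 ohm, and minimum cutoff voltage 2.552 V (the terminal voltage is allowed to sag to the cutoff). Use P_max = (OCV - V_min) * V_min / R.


P_max = (OCV - V_min) * V_min / R = (3.015 - 2.552) * 2.552 / 0.0412 = 0.463 * 2.552 / 0.0412 = 28.68 W

28.68 W


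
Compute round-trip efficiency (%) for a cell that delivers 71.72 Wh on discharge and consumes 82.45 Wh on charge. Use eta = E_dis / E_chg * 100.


eta_e = E_dis / E_chg * 100 = 71.72 / 82.45 * 100 = 86.99%

86.99%


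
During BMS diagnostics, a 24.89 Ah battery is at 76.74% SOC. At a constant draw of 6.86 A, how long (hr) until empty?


Step 1: remaining = SOC/100 * C_total = 76.74/100 * 24.89 = 19.101 Ah
Step 2: t = remaining / I = 19.101 / 6.86 = 2.784 hr

2.784 hr


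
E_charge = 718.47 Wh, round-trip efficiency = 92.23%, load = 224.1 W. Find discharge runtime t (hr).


Step 1: E_discharge = eta/100 * E_charge = 92.23/100 * 718.47 = 662.64 Wh
Step 2: t = E_discharge / P = 662.64 / 224.1 = 2.957 hr

2.957 hr


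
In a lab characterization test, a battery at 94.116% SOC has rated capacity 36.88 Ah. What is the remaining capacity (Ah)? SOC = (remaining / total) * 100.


remaining = SOC / 100 * total = 94.116 / 100 * 36.88 = 34.71 Ah

34.71 Ah


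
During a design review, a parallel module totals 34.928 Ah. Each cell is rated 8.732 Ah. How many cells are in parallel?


n = C_total / C_cell = 34.928 / 8.732 = 4

4


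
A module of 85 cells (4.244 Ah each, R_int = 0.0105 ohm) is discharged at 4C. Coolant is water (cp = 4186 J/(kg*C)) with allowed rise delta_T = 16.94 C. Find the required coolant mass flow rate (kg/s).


Step 1: I = 4 * 4.244 = 16.976 A
Step 2: Q_cell = I^2 * R = 16.976^2 * 0.0105 = 3.0259 W
Step 3: Q_total = 85 * 3.0259 = 257.2 W
Step 4: m_dot = Q_total / (cp * dT) = 257.2 / (4186 * 16.94) = 0.003627 kg/s

0.003627 kg/s


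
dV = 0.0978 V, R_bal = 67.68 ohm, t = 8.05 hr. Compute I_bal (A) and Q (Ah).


I_bal = dV / R = 0.0978 / 67.68 = 0.001445 A
Q = I_bal * t = 0.001445 * 8.05 = 0.01163 Ah

I=0.001445 A, Q=0.01163 Ah


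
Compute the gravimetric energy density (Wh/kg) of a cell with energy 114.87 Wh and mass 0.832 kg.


ED = E / m = 114.87 / 0.832 = 138.1 Wh/kg

138.1 Wh/kg


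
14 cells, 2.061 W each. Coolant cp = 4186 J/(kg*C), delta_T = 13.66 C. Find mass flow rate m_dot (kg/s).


Q_total = 14 * 2.061 = 28.854 W
m_dot = Q_total / (cp * dT) = 28.854 / (4186 * 13.66) = 5.046e-04 kg/s

5.046e-04 kg/s


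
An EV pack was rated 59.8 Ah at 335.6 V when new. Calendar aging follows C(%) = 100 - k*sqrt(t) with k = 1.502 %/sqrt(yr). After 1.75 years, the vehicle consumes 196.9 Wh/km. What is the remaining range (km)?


Step 1: capacity retention = 100 - 1.502 * sqrt(1.75) = 100 - 1.502 * 1.3229 = 98.013%
Step 2: C_now = 59.8 * 98.013/100 = 58.612 Ah
Step 3: E_pack = V * C_now = 335.6 * 58.612 = 19670 Wh
Step 4: range = E_pack / consumption = 19670 / 196.9 = 99.90 km

99.90 km


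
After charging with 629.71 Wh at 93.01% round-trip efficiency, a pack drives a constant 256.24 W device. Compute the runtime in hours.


Step 1: E_discharge = eta/100 * E_charge = 93.01/100 * 629.71 = 585.69 Wh
Step 2: t = E_discharge / P = 585.69 / 256.24 = 2.286 hr

2.286 hr


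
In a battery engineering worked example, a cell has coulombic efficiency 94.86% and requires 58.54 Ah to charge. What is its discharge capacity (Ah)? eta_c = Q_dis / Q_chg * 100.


Q_dis = eta/100 * Q_chg = 94.86/100 * 58.54 = 55.53 Ah

55.53 Ah


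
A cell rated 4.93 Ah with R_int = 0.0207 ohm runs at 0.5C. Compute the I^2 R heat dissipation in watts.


Step 1: I = C_rate * capacity = 0.5 * 4.93 = 2.465 A
Step 2: Q = I^2 * R = 2.465^2 * 0.0207 = 6.0762 * 0.0207 = 0.1258 W

0.1258 W


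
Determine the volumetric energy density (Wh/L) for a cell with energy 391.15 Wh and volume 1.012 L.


ED = E / V = 391.15 / 1.012 = 386.5 Wh/L

386.5 Wh/L


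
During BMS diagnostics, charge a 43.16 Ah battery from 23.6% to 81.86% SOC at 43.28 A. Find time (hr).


delta_Ah = 43.16 * (81.86 - 23.6) / 100 = 25.145 Ah
t = delta_Ah / I = 25.145 / 43.28 = 0.5810 hr

0.5810 hr


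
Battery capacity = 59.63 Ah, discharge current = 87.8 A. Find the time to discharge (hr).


t = capacity / current = 59.63 / 87.8 = 0.6792 hr

0.6792 hr


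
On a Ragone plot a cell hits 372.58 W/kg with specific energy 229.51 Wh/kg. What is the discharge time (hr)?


t = E / P = 229.51 / 372.58 = 0.6160 hr

0.6160 hr


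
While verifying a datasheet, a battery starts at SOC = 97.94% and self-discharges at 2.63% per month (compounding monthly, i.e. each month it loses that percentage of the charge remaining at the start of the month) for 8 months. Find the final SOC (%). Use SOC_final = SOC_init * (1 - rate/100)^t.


Monthly retention factor = 1 - 2.63/100 = 0.9737
Over 8 months: factor^8 = 0.80798
SOC_final = 97.94 * 0.80798 = 79.13%

79.13%


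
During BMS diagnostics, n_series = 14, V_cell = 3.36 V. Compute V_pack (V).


V_pack = n * V_cell = 14 * 3.36 = 47.04 V

47.04 V


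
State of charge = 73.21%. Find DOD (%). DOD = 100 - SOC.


DOD = 100 - SOC = 100 - 73.21 = 26.79%

26.79%


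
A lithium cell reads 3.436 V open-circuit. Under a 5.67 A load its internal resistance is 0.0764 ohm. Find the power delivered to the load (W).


Step 1: V_terminal = OCV - I*R = 3.436 - 5.67 * 0.0764 = 3.0028 V
Step 2: P_out = V_terminal * I = 3.0028 * 5.67 = 17.03 W

17.03 W


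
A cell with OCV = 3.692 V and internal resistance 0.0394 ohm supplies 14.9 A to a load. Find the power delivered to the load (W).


Step 1: V_terminal = OCV - I*R = 3.692 - 14.9 * 0.0394 = 3.1049 V
Step 2: P_out = V_terminal * I = 3.1049 * 14.9 = 46.26 W

46.26 W


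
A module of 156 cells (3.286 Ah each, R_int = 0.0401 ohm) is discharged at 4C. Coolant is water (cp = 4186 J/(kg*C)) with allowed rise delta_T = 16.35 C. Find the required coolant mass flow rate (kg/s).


Step 1: I = 4 * 3.286 = 13.144 A
Step 2: Q_cell = I^2 * R = 13.144^2 * 0.0401 = 6.9279 W
Step 3: Q_total = 156 * 6.9279 = 1080.8 W
Step 4: m_dot = Q_total / (cp * dT) = 1080.8 / (4186 * 16.35) = 0.01579 kg/s

0.01579 kg/s


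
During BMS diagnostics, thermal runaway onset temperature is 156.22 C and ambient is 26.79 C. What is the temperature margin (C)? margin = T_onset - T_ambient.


Safety margin = 156.22 C - 26.79 C = 129.43 C

129.43 C


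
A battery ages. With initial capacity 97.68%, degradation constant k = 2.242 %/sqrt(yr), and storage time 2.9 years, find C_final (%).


sqrt(t) = sqrt(2.9) = 1.7029
C_final = 97.68 - 2.242 * 1.7029 = 93.86%

93.86%


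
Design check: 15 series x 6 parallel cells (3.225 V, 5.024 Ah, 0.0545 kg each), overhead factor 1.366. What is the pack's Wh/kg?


Step 1: V_pack = 15 * 3.225 = 48.375 V
Step 2: C_pack = 6 * 5.024 = 30.144 Ah
Step 3: E_pack = V_pack * C_pack = 48.375 * 30.144 = 1458.2 Wh
Step 4: m_pack = 15 * 6 * 0.0545 * 1.366 = 6.7002 kg
Step 5: ED = E_pack / m_pack = 1458.2 / 6.7002 = 217.6 Wh/kg

217.6 Wh/kg


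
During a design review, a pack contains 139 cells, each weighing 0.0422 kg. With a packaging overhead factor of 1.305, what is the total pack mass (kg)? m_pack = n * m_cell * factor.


Cell mass sum = 139 * 0.0422 = 5.8658 kg
With overhead 1.305: m_pack = 5.8658 * 1.305 = 7.655 kg

7.655 kg


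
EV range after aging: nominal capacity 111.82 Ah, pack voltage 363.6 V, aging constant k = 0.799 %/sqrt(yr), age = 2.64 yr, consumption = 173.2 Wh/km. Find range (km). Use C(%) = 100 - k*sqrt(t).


Step 1: capacity retention = 100 - 0.799 * sqrt(2.64) = 100 - 0.799 * 1.6248 = 98.702%
Step 2: C_now = 111.82 * 98.702/100 = 110.37 Ah
Step 3: E_pack = V * C_now = 363.6 * 110.37 = 40131 Wh
Step 4: range = E_pack / consumption = 40131 / 173.2 = 231.7 km

231.7 km


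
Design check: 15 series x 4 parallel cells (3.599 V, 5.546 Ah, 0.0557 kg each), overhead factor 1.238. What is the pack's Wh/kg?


Step 1: V_pack = 15 * 3.599 = 53.985 V
Step 2: C_pack = 4 * 5.546 = 22.184 Ah
Step 3: E_pack = V_pack * C_pack = 53.985 * 22.184 = 1197.6 Wh
Step 4: m_pack = 15 * 4 * 0.0557 * 1.238 = 4.1374 kg
Step 5: ED = E_pack / m_pack = 1197.6 / 4.1374 = 289.5 Wh/kg

289.5 Wh/kg


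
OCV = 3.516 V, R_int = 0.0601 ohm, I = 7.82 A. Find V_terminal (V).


IR drop = 7.82 * 0.0601 = 0.46998 V
V = 3.516 - 0.46998 = 3.046 V

3.046 V


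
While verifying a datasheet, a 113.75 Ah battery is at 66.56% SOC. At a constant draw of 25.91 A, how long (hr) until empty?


Step 1: remaining = SOC/100 * C_total = 66.56/100 * 113.75 = 75.712 Ah
Step 2: t = remaining / I = 75.712 / 25.91 = 2.922 hr

2.922 hr


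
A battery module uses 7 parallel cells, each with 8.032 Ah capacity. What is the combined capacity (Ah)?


C_total = 7 * 8.032 = 56.224 Ah

56.224 Ah


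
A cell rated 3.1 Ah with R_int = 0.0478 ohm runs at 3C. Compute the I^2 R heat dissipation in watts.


Step 1: I = C_rate * capacity = 3 * 3.1 = 9.3 A
Step 2: Q = I^2 * R = 9.3^2 * 0.0478 = 86.49 * 0.0478 = 4.134 W

4.134 W


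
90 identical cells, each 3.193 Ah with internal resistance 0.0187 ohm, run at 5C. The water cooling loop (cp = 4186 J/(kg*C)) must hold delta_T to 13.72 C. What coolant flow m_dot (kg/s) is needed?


Step 1: I = 5 * 3.193 = 15.965 A
Step 2: Q_cell = I^2 * R = 15.965^2 * 0.0187 = 4.7663 W
Step 3: Q_total = 90 * 4.7663 = 428.97 W
Step 4: m_dot = Q_total / (cp * dT) = 428.97 / (4186 * 13.72) = 0.007469 kg/s

0.007469 kg/s


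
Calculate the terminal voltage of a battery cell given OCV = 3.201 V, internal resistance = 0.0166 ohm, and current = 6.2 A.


IR drop = 6.2 * 0.0166 = 0.10292 V
V = 3.201 - 0.10292 = 3.098 V

3.098 V


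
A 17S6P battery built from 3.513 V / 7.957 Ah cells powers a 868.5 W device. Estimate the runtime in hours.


Step 1: E_pack = Ns * V_cell * Np * C_cell = 17 * 3.513 * 6 * 7.957 = 2851.2 Wh
Step 2: t = E_pack / P = 2851.2 / 868.5 = 3.283 hr

3.283 hr


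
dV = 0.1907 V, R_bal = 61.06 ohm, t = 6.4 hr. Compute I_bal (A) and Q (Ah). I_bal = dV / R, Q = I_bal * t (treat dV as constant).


First, Ohm's law: I_bal = 0.1907 V / 61.06 ohm = 0.0031232 A
Then Q = I * t = 0.0031232 A * 6.4 hr = 0.01999 Ah

I=0.0031232 A, Q=0.01999 Ah


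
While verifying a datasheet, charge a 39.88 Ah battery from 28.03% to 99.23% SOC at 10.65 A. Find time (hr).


Step 1: dSOC = 99.23% - 28.03% = 71.2%
Step 2: delta_Ah = 39.88 * 71.2 / 100 = 28.395 Ah
Step 3: t = 28.395 / 10.65 = 2.666 hr

2.666 hr


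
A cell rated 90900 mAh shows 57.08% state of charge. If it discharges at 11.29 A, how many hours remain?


Convert: C_total = 90900 mAh = 90.9 Ah
Step 1: remaining = SOC/100 * C_total = 57.08/100 * 90.9 = 51.886 Ah
Step 2: t = remaining / I = 51.886 / 11.29 = 4.596 hr

4.596 hr


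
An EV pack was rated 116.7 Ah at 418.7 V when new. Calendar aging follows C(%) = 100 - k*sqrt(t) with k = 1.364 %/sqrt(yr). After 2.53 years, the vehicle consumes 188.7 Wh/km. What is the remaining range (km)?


Step 1: capacity retention = 100 - 1.364 * sqrt(2.53) = 100 - 1.364 * 1.5906 = 97.83%
Step 2: C_now = 116.7 * 97.83/100 = 114.17 Ah
Step 3: E_pack = V * C_now = 418.7 * 114.17 = 47803 Wh
Step 4: range = E_pack / consumption = 47803 / 188.7 = 253.3 km

253.3 km


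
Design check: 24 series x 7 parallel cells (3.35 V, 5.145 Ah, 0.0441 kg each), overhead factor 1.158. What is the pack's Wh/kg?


Step 1: V_pack = 24 * 3.35 = 80.4 V
Step 2: C_pack = 7 * 5.145 = 36.015 Ah
Step 3: E_pack = V_pack * C_pack = 80.4 * 36.015 = 2895.6 Wh
Step 4: m_pack = 24 * 7 * 0.0441 * 1.158 = 8.5794 kg
Step 5: ED = E_pack / m_pack = 2895.6 / 8.5794 = 337.5 Wh/kg

337.5 Wh/kg


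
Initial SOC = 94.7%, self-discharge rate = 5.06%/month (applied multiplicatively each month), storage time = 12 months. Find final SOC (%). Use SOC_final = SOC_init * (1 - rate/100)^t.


decay = (1 - 5.06/100)^12 = 0.53628
SOC_final = 94.7 * 0.53628 = 50.79%

50.79%


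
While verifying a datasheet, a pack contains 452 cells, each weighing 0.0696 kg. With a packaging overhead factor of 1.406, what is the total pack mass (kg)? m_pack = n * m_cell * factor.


m_pack = n * m_cell * overhead = 452 * 0.0696 * 1.406 = 44.23 kg

44.23 kg


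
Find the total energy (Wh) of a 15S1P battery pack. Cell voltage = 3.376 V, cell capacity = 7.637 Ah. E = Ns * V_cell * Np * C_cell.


V_pack = 15 * 3.376 = 50.64 V
C_pack = 1 * 7.637 = 7.637 Ah
E = V_pack * C_pack = 50.64 * 7.637 = 386.7 Wh

386.7 Wh


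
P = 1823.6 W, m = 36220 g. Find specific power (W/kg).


Convert: m = 36220 g = 36.22 kg
Specific power = 1823.6 W / 36.22 kg = 50.35 W/kg

50.35 W/kg


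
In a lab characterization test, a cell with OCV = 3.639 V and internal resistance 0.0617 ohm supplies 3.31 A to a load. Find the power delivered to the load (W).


Step 1: V_terminal = OCV - I*R = 3.639 - 3.31 * 0.0617 = 3.4348 V
Step 2: P_out = V_terminal * I = 3.4348 * 3.31 = 11.37 W

11.37 W


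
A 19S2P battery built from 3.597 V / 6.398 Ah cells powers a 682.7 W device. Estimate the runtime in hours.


Step 1: E_pack = Ns * V_cell * Np * C_cell = 19 * 3.597 * 2 * 6.398 = 874.52 Wh
Step 2: t = E_pack / P = 874.52 / 682.7 = 1.281 hr

1.281 hr


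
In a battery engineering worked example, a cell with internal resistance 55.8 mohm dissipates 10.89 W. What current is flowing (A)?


Convert: R = 55.8 mohm = 0.0558 ohm
I = sqrt(Q / R) = sqrt(10.89 / 0.0558) = sqrt(195.16) = 13.97 A

13.97 A


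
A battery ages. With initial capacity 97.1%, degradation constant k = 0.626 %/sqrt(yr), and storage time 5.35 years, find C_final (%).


sqrt(t) = sqrt(5.35) = 2.313
C_final = 97.1 - 0.626 * 2.313 = 95.65%

95.65%


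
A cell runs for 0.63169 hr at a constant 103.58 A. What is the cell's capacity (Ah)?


C = I * t = 103.58 * 0.63169 = 65.43 Ah

65.43 Ah


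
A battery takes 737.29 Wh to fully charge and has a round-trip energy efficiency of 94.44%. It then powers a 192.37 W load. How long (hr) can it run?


Step 1: E_discharge = eta/100 * E_charge = 94.44/100 * 737.29 = 696.3 Wh
Step 2: t = E_discharge / P = 696.3 / 192.37 = 3.620 hr

3.620 hr
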